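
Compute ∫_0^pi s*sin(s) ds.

pi

Integrate by parts once (u = s, dv = sin(s) ds).
An antiderivative is F(s) = -s*cos(s) + sin(s).
Then F(pi) - F(0) = (pi) - (0) = pi.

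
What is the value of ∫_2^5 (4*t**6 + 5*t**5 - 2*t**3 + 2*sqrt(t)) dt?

By the power rule, an antiderivative is F(t) = 4*t**7/7 + 5*t**6/6 - t**4/2 + 4*t**(3/2)/3.
Then F(5) - F(2) = (20*sqrt(5)/3 + 1204375/21) - (8*sqrt(2)/3 + 2488/21) = -8*sqrt(2)/3 + 20*sqrt(5)/3 + 400629/7.

-8*sqrt(2)/3 + 20*sqrt(5)/3 + 400629/7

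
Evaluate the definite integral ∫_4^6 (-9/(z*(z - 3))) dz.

-log(8)

Factor the denominator: z**2 - 3*z = z(z - 3).
Partial fractions: -9/(z*(z - 3)) = 3/z - 3/(z - 3).
An antiderivative is F(z) = 3*log(z) - 3*log(z - 3).
Then F(6) - F(4) = (log(8)) - (log(64)) = -log(8).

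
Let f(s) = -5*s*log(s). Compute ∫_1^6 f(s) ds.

Integrate by parts once (u = ln s, dv = -5*s ds).
An antiderivative is F(s) = -5*s**2*(2*log(s) - 1)/4.
Then F(6) - F(1) = (-90*log(3) - 90*log(2) + 45) - (5/4) = -90*log(3) - 90*log(2) + 175/4.

-90*log(3) - 90*log(2) + 175/4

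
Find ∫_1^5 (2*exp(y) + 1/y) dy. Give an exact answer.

An antiderivative is F(y) = 2*exp(y) + log(y).
Then F(5) - F(1) = (log(5) + 2*exp(5)) - (2*exp(1)) = -2*exp(1) + log(5) + 2*exp(5).

-2*exp(1) + log(5) + 2*exp(5)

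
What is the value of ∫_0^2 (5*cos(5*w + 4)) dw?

Let u = 5*w + 4, so du = 5 dw. When w = 0, u = 4; when w = 2, u = 14.
The integral becomes ∫ cos(u) du from 4 to 14, with antiderivative sin(u).
Back in w: F(w) = sin(5*w + 4).
Then F(2) - F(0) = (sin(14)) - (sin(4)) = -sin(4) + sin(14).

-sin(4) + sin(14)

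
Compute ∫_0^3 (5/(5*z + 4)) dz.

Let u = 5*z + 4, so du = 5 dz. When z = 0, u = 4; when z = 3, u = 19.
The integral becomes ∫ 1/u du from 4 to 19, with antiderivative log(u).
Back in z: F(z) = log(5*z + 4).
Then F(3) - F(0) = (log(19)) - (log(4)) = log(19/4).

log(19/4)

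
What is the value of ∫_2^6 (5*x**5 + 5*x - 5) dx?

By the power rule, an antiderivative is F(x) = 5*x**6/6 + 5*x**2/2 - 5*x.
Then F(6) - F(2) = (38940) - (160/3) = 116660/3.

116660/3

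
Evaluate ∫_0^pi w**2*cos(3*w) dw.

Integrate by parts twice (u = w^2, dv = cos(3*w) dw).
An antiderivative is F(w) = w**2*sin(3*w)/3 + 2*w*cos(3*w)/9 - 2*sin(3*w)/27.
Then F(pi) - F(0) = (-2*pi/9) - (0) = -2*pi/9.

-2*pi/9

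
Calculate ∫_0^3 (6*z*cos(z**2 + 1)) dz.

Let u = z**2 + 1, so du = 2*z dz. When z = 0, u = 1; when z = 3, u = 10.
The integral becomes 3·∫ cos(u) du from 1 to 10, with antiderivative 3*sin(u).
Back in z: F(z) = 3*sin(z**2 + 1).
Then F(3) - F(0) = (3*sin(10)) - (3*sin(1)) = -3*sin(1) + 3*sin(10).

-3*sin(1) + 3*sin(10)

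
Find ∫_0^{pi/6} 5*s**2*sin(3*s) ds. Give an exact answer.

Integrate by parts twice (u = s^2, dv = 5*sin(3*s) ds).
An antiderivative is F(s) = -5*s**2*cos(3*s)/3 + 10*s*sin(3*s)/9 + 10*cos(3*s)/27.
Then F(pi/6) - F(0) = (5*pi/27) - (10/27) = -10/27 + 5*pi/27.

-10/27 + 5*pi/27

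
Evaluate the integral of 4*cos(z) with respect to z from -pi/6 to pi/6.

An antiderivative is F(z) = 4*sin(z).
Then F(pi/6) - F(-pi/6) = (2) - (-2) = 4.

4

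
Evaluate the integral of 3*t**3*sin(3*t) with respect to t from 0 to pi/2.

Integrate by parts 3 times (u = t^3, dv = 3*sin(3*t) dt).
An antiderivative is F(t) = -t**3*cos(3*t) + t**2*sin(3*t) + 2*t*cos(3*t)/3 - 2*sin(3*t)/9.
Then F(pi/2) - F(0) = (2/9 - pi**2/4) - (0) = 2/9 - pi**2/4.

2/9 - pi**2/4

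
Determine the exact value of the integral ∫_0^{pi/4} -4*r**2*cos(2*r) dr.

1 - pi**2/8

Integrate by parts twice (u = r^2, dv = -4*cos(2*r) dr).
An antiderivative is F(r) = -2*r**2*sin(2*r) - 2*r*cos(2*r) + sin(2*r).
Then F(pi/4) - F(0) = (1 - pi**2/8) - (0) = 1 - pi**2/8.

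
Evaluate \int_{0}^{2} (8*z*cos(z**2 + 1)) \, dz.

Let u = z**2 + 1, so du = 2*z dz. When z = 0, u = 1; when z = 2, u = 5.
The integral becomes 4·∫ cos(u) du from 1 to 5, with antiderivative 4*sin(u).
Back in z: F(z) = 4*sin(z**2 + 1).
Then F(2) - F(0) = (4*sin(5)) - (4*sin(1)) = 4*sin(5) - 4*sin(1).

4*sin(5) - 4*sin(1)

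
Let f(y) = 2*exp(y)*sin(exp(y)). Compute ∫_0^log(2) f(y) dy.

Let u = exp(y), so du = exp(y) dy. When y = 0, u = 1; when y = log(2), u = 2.
The integral becomes 2·∫ sin(u) du from 1 to 2, with antiderivative -2*cos(u).
Back in y: F(y) = -2*cos(exp(y)).
Then F(log(2)) - F(0) = (-2*cos(2)) - (-2*cos(1)) = -2*cos(2) + 2*cos(1).

-2*cos(2) + 2*cos(1)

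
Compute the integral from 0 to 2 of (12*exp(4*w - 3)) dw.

Let u = 4*w - 3, so du = 4 dw. When w = 0, u = -3; when w = 2, u = 5.
The integral becomes 3·∫ exp(u) du from -3 to 5, with antiderivative 3*exp(u).
Back in w: F(w) = 3*exp(4*w - 3).
Then F(2) - F(0) = (3*exp(5)) - (3*exp(-3)) = -(3 - 3*exp(8))*exp(-3).

-(3 - 3*exp(8))*exp(-3)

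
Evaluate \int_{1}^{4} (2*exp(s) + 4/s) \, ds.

An antiderivative is F(s) = 2*exp(s) + 4*log(s).
Then F(4) - F(1) = (8*log(2) + 2*exp(4)) - (2*exp(1)) = -2*exp(1) + 8*log(2) + 2*exp(4).

-2*exp(1) + 8*log(2) + 2*exp(4)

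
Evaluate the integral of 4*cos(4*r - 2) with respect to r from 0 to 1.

Let u = 4*r - 2, so du = 4 dr. When r = 0, u = -2; when r = 1, u = 2.
The integral becomes ∫ cos(u) du from -2 to 2, with antiderivative sin(u).
Back in r: F(r) = sin(4*r - 2).
Then F(1) - F(0) = (sin(2)) - (-sin(2)) = 2*sin(2).

2*sin(2)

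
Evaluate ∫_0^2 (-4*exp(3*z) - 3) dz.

An antiderivative is F(z) = -4*exp(3*z)/3 - 3*z.
Then F(2) - F(0) = (-4*exp(6)/3 - 6) - (-4/3) = -4*exp(6)/3 - 14/3.

-4*exp(6)/3 - 14/3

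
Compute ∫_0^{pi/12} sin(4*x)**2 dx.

-sqrt(3)/32 + pi/24

Use the identity sin^2(4*x) = (1 - cos(8*x))/2.
An antiderivative is F(x) = x/2 - sin(8*x)/16.
Then F(pi/12) - F(0) = (-sqrt(3)/32 + pi/24) - (0) = -sqrt(3)/32 + pi/24.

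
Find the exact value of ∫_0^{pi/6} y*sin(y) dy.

-sqrt(3)*pi/12 + 1/2

Integrate by parts once (u = y, dv = sin(y) dy).
An antiderivative is F(y) = -y*cos(y) + sin(y).
Then F(pi/6) - F(0) = (-sqrt(3)*pi/12 + 1/2) - (0) = -sqrt(3)*pi/12 + 1/2.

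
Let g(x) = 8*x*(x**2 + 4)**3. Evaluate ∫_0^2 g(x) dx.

3840

Let u = x**2 + 4, so du = 2*x dx. When x = 0, u = 4; when x = 2, u = 8.
The integral becomes 4·∫ u**3 du from 4 to 8, with antiderivative u**4.
Back in x: F(x) = (x**2 + 4)**4.
Then F(2) - F(0) = (4096) - (256) = 3840.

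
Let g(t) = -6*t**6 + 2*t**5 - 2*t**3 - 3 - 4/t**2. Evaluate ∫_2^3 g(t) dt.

By the power rule, an antiderivative is F(t) = -6*t**7/7 + t**6/3 - t**4/2 - 3*t + 4/t.
Then F(3) - F(2) = (-70549/42) - (-2108/21) = -22111/14.

-22111/14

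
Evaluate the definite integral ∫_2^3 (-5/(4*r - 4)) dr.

An antiderivative is F(r) = -5*log(4*r - 4)/4.
Then F(3) - F(2) = (-15*log(2)/4) - (-5*log(2)/2) = -5*log(2)/4.

-5*log(2)/4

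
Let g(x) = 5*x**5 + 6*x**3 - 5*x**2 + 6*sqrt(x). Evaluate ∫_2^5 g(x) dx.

-8*sqrt(2) + 20*sqrt(5) + 13686

By the power rule, an antiderivative is F(x) = 5*x**6/6 + 3*x**4/2 + 4*x**(3/2) - 5*x**3/3.
Then F(5) - F(2) = (20*sqrt(5) + 13750) - (8*sqrt(2) + 64) = -8*sqrt(2) + 20*sqrt(5) + 13686.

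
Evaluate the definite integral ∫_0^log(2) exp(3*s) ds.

7/3

Let u = exp(s), so du = exp(s) ds. When s = 0, u = 1; when s = log(2), u = 2.
The integral becomes ∫ u**2 du from 1 to 2, with antiderivative u**3/3.
Back in s: F(s) = exp(3*s)/3.
Then F(log(2)) - F(0) = (8/3) - (1/3) = 7/3.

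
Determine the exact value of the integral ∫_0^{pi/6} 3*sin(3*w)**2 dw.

Use the identity sin^2(3*w) = (1 - cos(6*w))/2.
An antiderivative is F(w) = 3*w/2 - sin(6*w)/4.
Then F(pi/6) - F(0) = (pi/4) - (0) = pi/4.

pi/4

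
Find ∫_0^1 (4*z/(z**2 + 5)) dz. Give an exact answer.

log(36/25)

Let u = z**2 + 5, so du = 2*z dz. When z = 0, u = 5; when z = 1, u = 6.
The integral becomes 2·∫ 1/u du from 5 to 6, with antiderivative 2*log(u).
Back in z: F(z) = 2*log(z**2 + 5).
Then F(1) - F(0) = (log(36)) - (log(25)) = log(36/25).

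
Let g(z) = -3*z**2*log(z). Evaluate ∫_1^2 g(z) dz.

Integrate by parts once (u = ln z, dv = -3*z**2 dz).
An antiderivative is F(z) = -z**3*(3*log(z) - 1)/3.
Then F(2) - F(1) = (8/3 - 8*log(2)) - (1/3) = 7/3 - 8*log(2).

7/3 - 8*log(2)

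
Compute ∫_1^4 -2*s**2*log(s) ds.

Integrate by parts once (u = ln s, dv = -2*s**2 ds).
An antiderivative is F(s) = -2*s**3*(3*log(s) - 1)/9.
Then F(4) - F(1) = (128/9 - 256*log(2)/3) - (2/9) = 14 - 256*log(2)/3.

14 - 256*log(2)/3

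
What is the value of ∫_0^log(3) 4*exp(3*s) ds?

Let u = exp(s), so du = exp(s) ds. When s = 0, u = 1; when s = log(3), u = 3.
The integral becomes 4·∫ u**2 du from 1 to 3, with antiderivative 4*u**3/3.
Back in s: F(s) = 4*exp(3*s)/3.
Then F(log(3)) - F(0) = (36) - (4/3) = 104/3.

104/3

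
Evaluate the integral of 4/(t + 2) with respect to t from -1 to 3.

4*log(5)

An antiderivative is F(t) = 4*log(t + 2).
Then F(3) - F(-1) = (4*log(5)) - (0) = 4*log(5).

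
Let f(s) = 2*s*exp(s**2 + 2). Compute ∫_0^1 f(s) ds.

-exp(2) + exp(3)

Let u = s**2 + 2, so du = 2*s ds. When s = 0, u = 2; when s = 1, u = 3.
The integral becomes ∫ exp(u) du from 2 to 3, with antiderivative exp(u).
Back in s: F(s) = exp(s**2 + 2).
Then F(1) - F(0) = (exp(3)) - (exp(2)) = -exp(2) + exp(3).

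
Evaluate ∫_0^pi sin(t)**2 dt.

Use the identity sin^2(t) = (1 - cos(2*t))/2.
An antiderivative is F(t) = t/2 - sin(2*t)/4.
Then F(pi) - F(0) = (pi/2) - (0) = pi/2.

pi/2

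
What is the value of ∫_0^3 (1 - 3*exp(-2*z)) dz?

3*exp(-6)/2 + 3/2

An antiderivative is F(z) = z + 3*exp(-2*z)/2.
Then F(3) - F(0) = (3*exp(-6)/2 + 3) - (3/2) = 3*exp(-6)/2 + 3/2.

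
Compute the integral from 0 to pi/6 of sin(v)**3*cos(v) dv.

Let u = sin(v), so du = cos(v) dv. When v = 0, u = 0; when v = pi/6, u = 1/2.
The integral becomes ∫ u**3 du from 0 to 1/2, with antiderivative u**4/4.
Back in v: F(v) = sin(v)**4/4.
Then F(pi/6) - F(0) = (1/64) - (0) = 1/64.

1/64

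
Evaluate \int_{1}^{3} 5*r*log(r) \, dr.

-10 + 45*log(3)/2

Integrate by parts once (u = ln r, dv = 5*r dr).
An antiderivative is F(r) = 5*r**2*(2*log(r) - 1)/4.
Then F(3) - F(1) = (-45/4 + 45*log(3)/2) - (-5/4) = -10 + 45*log(3)/2.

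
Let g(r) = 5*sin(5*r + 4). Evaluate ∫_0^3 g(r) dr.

-cos(19) + cos(4)

Let u = 5*r + 4, so du = 5 dr. When r = 0, u = 4; when r = 3, u = 19.
The integral becomes ∫ sin(u) du from 4 to 19, with antiderivative -cos(u).
Back in r: F(r) = -cos(5*r + 4).
Then F(3) - F(0) = (-cos(19)) - (-cos(4)) = -cos(19) + cos(4).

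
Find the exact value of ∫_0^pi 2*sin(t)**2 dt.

Use the identity sin^2(t) = (1 - cos(2*t))/2.
An antiderivative is F(t) = t - sin(2*t)/2.
Then F(pi) - F(0) = (pi) - (0) = pi.

pi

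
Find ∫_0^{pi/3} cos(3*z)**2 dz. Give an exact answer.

Use the identity cos^2(3*z) = (1 + cos(6*z))/2.
An antiderivative is F(z) = z/2 + sin(6*z)/12.
Then F(pi/3) - F(0) = (pi/6) - (0) = pi/6.

pi/6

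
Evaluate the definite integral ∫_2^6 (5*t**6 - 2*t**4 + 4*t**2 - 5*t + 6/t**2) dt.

By the power rule, an antiderivative is F(t) = 5*t**7/7 - 2*t**5/5 + 4*t**3/3 - 5*t**2/2 - 6/t.
Then F(6) - F(2) = (6896431/35) - (8011/105) = 20681282/105.

20681282/105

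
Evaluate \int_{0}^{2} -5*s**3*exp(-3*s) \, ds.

-10/27 + 610*exp(-6)/27

Integrate by parts 3 times (u = s^3, dv = -5*exp(-3*s) ds).
An antiderivative is F(s) = (45*s**3 + 45*s**2 + 30*s + 10)*exp(-3*s)/27.
Then F(2) - F(0) = (610*exp(-6)/27) - (10/27) = -10/27 + 610*exp(-6)/27.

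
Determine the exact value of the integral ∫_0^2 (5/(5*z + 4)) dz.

Let u = 5*z + 4, so du = 5 dz. When z = 0, u = 4; when z = 2, u = 14.
The integral becomes ∫ 1/u du from 4 to 14, with antiderivative log(u).
Back in z: F(z) = log(5*z + 4).
Then F(2) - F(0) = (log(14)) - (log(4)) = log(7/2).

log(7/2)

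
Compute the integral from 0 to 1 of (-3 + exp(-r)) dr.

An antiderivative is F(r) = -3*r - exp(-r).
Then F(1) - F(0) = (-3 - exp(-1)) - (-1) = -2 - exp(-1).

-2 - exp(-1)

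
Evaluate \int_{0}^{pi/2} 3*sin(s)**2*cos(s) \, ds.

1

Let u = sin(s), so du = cos(s) ds. When s = 0, u = 0; when s = pi/2, u = 1.
The integral becomes 3·∫ u**2 du from 0 to 1, with antiderivative u**3.
Back in s: F(s) = sin(s)**3.
Then F(pi/2) - F(0) = (1) - (0) = 1.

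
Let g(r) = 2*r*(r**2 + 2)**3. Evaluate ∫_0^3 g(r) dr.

Let u = r**2 + 2, so du = 2*r dr. When r = 0, u = 2; when r = 3, u = 11.
The integral becomes ∫ u**3 du from 2 to 11, with antiderivative u**4/4.
Back in r: F(r) = (r**2 + 2)**4/4.
Then F(3) - F(0) = (14641/4) - (4) = 14625/4.

14625/4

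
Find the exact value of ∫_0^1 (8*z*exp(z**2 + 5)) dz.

-4*(1 - exp(1))*exp(5)

Let u = z**2 + 5, so du = 2*z dz. When z = 0, u = 5; when z = 1, u = 6.
The integral becomes 4·∫ exp(u) du from 5 to 6, with antiderivative 4*exp(u).
Back in z: F(z) = 4*exp(z**2 + 5).
Then F(1) - F(0) = (4*exp(6)) - (4*exp(5)) = -4*(1 - exp(1))*exp(5).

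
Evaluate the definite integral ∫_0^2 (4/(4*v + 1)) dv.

log(9)

Let u = 4*v + 1, so du = 4 dv. When v = 0, u = 1; when v = 2, u = 9.
The integral becomes ∫ 1/u du from 1 to 9, with antiderivative log(u).
Back in v: F(v) = log(4*v + 1).
Then F(2) - F(0) = (log(9)) - (0) = log(9).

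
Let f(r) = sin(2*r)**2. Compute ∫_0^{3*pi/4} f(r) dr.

3*pi/8

Use the identity sin^2(2*r) = (1 - cos(4*r))/2.
An antiderivative is F(r) = r/2 - sin(4*r)/8.
Then F(3*pi/4) - F(0) = (3*pi/8) - (0) = 3*pi/8.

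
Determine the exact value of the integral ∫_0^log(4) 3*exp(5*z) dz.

Let u = exp(z), so du = exp(z) dz. When z = 0, u = 1; when z = log(4), u = 4.
The integral becomes 3·∫ u**4 du from 1 to 4, with antiderivative 3*u**5/5.
Back in z: F(z) = 3*exp(5*z)/5.
Then F(log(4)) - F(0) = (3072/5) - (3/5) = 3069/5.

3069/5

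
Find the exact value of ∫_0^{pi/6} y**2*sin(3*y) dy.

Integrate by parts twice (u = y^2, dv = sin(3*y) dy).
An antiderivative is F(y) = -y**2*cos(3*y)/3 + 2*y*sin(3*y)/9 + 2*cos(3*y)/27.
Then F(pi/6) - F(0) = (pi/27) - (2/27) = -2/27 + pi/27.

-2/27 + pi/27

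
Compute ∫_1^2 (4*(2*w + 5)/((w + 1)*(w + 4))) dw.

Factor the denominator: w**2 + 5*w + 4 = (w + 4)(w + 1).
Partial fractions: 4*(2*w + 5)/((w + 1)*(w + 4)) = 4/(w + 4) + 4/(w + 1).
An antiderivative is F(w) = 4*log(w + 1) + 4*log(w + 4).
Then F(2) - F(1) = (4*log(2) + 8*log(3)) - (4*log(2) + 4*log(5)) = -4*log(5) + 8*log(3).

-4*log(5) + 8*log(3)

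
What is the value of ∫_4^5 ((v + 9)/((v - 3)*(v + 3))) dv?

Factor the denominator: v**2 - 9 = (v + 3)(v - 3).
Partial fractions: (v + 9)/((v - 3)*(v + 3)) = -1/(v + 3) + 2/(v - 3).
An antiderivative is F(v) = 2*log(v - 3) - log(v + 3).
Then F(5) - F(4) = (-log(2)) - (-log(7)) = log(7/2).

log(7/2)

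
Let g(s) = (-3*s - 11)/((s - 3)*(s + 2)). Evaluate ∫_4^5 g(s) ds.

Factor the denominator: s**2 - s - 6 = (s + 2)(s - 3).
Partial fractions: (-3*s - 11)/((s - 3)*(s + 2)) = 1/(s + 2) - 4/(s - 3).
An antiderivative is F(s) = -4*log(s - 3) + log(s + 2).
Then F(5) - F(4) = (log(7/16)) - (log(6)) = log(7/96).

log(7/96)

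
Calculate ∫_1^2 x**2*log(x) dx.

Integrate by parts once (u = ln x, dv = x**2 dx).
An antiderivative is F(x) = x**3*(3*log(x) - 1)/9.
Then F(2) - F(1) = (-8/9 + 8*log(2)/3) - (-1/9) = -7/9 + 8*log(2)/3.

-7/9 + 8*log(2)/3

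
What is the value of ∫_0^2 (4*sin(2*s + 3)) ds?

2*cos(3) - 2*cos(7)

Let u = 2*s + 3, so du = 2 ds. When s = 0, u = 3; when s = 2, u = 7.
The integral becomes 2·∫ sin(u) du from 3 to 7, with antiderivative -2*cos(u).
Back in s: F(s) = -2*cos(2*s + 3).
Then F(2) - F(0) = (-2*cos(7)) - (-2*cos(3)) = 2*cos(3) - 2*cos(7).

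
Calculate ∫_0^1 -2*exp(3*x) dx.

An antiderivative is F(x) = -2*exp(3*x)/3.
Then F(1) - F(0) = (-2*exp(3)/3) - (-2/3) = 2/3 - 2*exp(3)/3.

2/3 - 2*exp(3)/3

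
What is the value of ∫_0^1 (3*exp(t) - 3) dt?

An antiderivative is F(t) = -3*t + 3*exp(t).
Then F(1) - F(0) = (-3 + 3*E) - (3) = -6 + 3*E.

-6 + 3*E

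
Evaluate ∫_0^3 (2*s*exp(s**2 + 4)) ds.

Let u = s**2 + 4, so du = 2*s ds. When s = 0, u = 4; when s = 3, u = 13.
The integral becomes ∫ exp(u) du from 4 to 13, with antiderivative exp(u).
Back in s: F(s) = exp(s**2 + 4).
Then F(3) - F(0) = (exp(13)) - (exp(4)) = -exp(4) + exp(13).

-exp(4) + exp(13)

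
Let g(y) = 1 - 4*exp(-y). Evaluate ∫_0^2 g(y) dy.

An antiderivative is F(y) = y + 4*exp(-y).
Then F(2) - F(0) = (4*exp(-2) + 2) - (4) = -2 + 4*exp(-2).

-2 + 4*exp(-2)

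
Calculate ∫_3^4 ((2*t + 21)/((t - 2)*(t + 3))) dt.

-3*log(7) + 3*log(3) + 8*log(2)

Factor the denominator: t**2 + t - 6 = (t + 3)(t - 2).
Partial fractions: (2*t + 21)/((t - 2)*(t + 3)) = -3/(t + 3) + 5/(t - 2).
An antiderivative is F(t) = 5*log(t - 2) - 3*log(t + 3).
Then F(4) - F(3) = (-3*log(7) + 5*log(2)) - (-3*log(3) - 3*log(2)) = -3*log(7) + 3*log(3) + 8*log(2).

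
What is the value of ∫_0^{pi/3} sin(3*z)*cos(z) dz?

Use the identity sin(3*z)cos(z) = [sin(4*z) + sin(2*z)]/2.
An antiderivative is F(z) = -cos(2*z)/4 - cos(4*z)/8.
Then F(pi/3) - F(0) = (3/16) - (-3/8) = 9/16.

9/16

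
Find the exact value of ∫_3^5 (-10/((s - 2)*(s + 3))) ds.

log(16/81)

Factor the denominator: s**2 + s - 6 = (s + 3)(s - 2).
Partial fractions: -10/((s - 2)*(s + 3)) = 2/(s + 3) - 2/(s - 2).
An antiderivative is F(s) = -2*log(s - 2) + 2*log(s + 3).
Then F(5) - F(3) = (log(64/9)) - (log(36)) = log(16/81).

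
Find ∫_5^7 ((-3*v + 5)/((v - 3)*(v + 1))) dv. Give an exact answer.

log(9/32)

Factor the denominator: v**2 - 2*v - 3 = (v + 1)(v - 3).
Partial fractions: (-3*v + 5)/((v - 3)*(v + 1)) = -2/(v + 1) - 1/(v - 3).
An antiderivative is F(v) = -log(v - 3) - 2*log(v + 1).
Then F(7) - F(5) = (-8*log(2)) - (-log(72)) = log(9/32).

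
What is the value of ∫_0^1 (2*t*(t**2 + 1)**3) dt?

Let u = t**2 + 1, so du = 2*t dt. When t = 0, u = 1; when t = 1, u = 2.
The integral becomes ∫ u**3 du from 1 to 2, with antiderivative u**4/4.
Back in t: F(t) = (t**2 + 1)**4/4.
Then F(1) - F(0) = (4) - (1/4) = 15/4.

15/4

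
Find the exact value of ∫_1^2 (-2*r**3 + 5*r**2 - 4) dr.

1/6

By the power rule, an antiderivative is F(r) = -r**4/2 + 5*r**3/3 - 4*r.
Then F(2) - F(1) = (-8/3) - (-17/6) = 1/6.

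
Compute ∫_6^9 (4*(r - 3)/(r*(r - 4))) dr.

Factor the denominator: r**2 - 4*r = r(r - 4).
Partial fractions: 4*(r - 3)/(r*(r - 4)) = 3/r + 1/(r - 4).
An antiderivative is F(r) = 3*log(r) + log(r - 4).
Then F(9) - F(6) = (log(5) + 6*log(3)) - (4*log(2) + 3*log(3)) = -4*log(2) + log(5) + 3*log(3).

-4*log(2) + log(5) + 3*log(3)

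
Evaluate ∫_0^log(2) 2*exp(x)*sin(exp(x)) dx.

Let u = exp(x), so du = exp(x) dx. When x = 0, u = 1; when x = log(2), u = 2.
The integral becomes 2·∫ sin(u) du from 1 to 2, with antiderivative -2*cos(u).
Back in x: F(x) = -2*cos(exp(x)).
Then F(log(2)) - F(0) = (-2*cos(2)) - (-2*cos(1)) = -2*cos(2) + 2*cos(1).

-2*cos(2) + 2*cos(1)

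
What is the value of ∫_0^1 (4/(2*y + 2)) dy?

log(4)

An antiderivative is F(y) = 2*log(2*y + 2).
Then F(1) - F(0) = (log(16)) - (log(4)) = log(4).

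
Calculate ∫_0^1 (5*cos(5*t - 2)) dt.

Let u = 5*t - 2, so du = 5 dt. When t = 0, u = -2; when t = 1, u = 3.
The integral becomes ∫ cos(u) du from -2 to 3, with antiderivative sin(u).
Back in t: F(t) = sin(5*t - 2).
Then F(1) - F(0) = (sin(3)) - (-sin(2)) = sin(3) + sin(2).

sin(3) + sin(2)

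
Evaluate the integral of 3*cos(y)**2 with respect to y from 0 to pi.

3*pi/2

Use the identity cos^2(y) = (1 + cos(2*y))/2.
An antiderivative is F(y) = 3*y/2 + 3*sin(2*y)/4.
Then F(pi) - F(0) = (3*pi/2) - (0) = 3*pi/2.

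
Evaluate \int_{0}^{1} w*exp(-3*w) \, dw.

Integrate by parts once (u = w, dv = exp(-3*w) dw).
An antiderivative is F(w) = (-3*w - 1)*exp(-3*w)/9.
Then F(1) - F(0) = (-4*exp(-3)/9) - (-1/9) = (-4 + exp(3))*exp(-3)/9.

(-4 + exp(3))*exp(-3)/9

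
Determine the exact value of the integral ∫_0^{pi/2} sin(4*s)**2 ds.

Use the identity sin^2(4*s) = (1 - cos(8*s))/2.
An antiderivative is F(s) = s/2 - sin(8*s)/16.
Then F(pi/2) - F(0) = (pi/4) - (0) = pi/4.

pi/4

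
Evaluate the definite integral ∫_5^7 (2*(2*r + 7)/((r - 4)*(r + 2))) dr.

log(7) + 3*log(3)

Factor the denominator: r**2 - 2*r - 8 = (r + 2)(r - 4).
Partial fractions: 2*(2*r + 7)/((r - 4)*(r + 2)) = -1/(r + 2) + 5/(r - 4).
An antiderivative is F(r) = 5*log(r - 4) - log(r + 2).
Then F(7) - F(5) = (log(27)) - (-log(7)) = log(7) + 3*log(3).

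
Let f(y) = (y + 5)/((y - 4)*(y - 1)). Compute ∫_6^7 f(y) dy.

log(75/32)

Factor the denominator: y**2 - 5*y + 4 = (y - 1)(y - 4).
Partial fractions: (y + 5)/((y - 4)*(y - 1)) = -2/(y - 1) + 3/(y - 4).
An antiderivative is F(y) = 3*log(y - 4) - 2*log(y - 1).
Then F(7) - F(6) = (log(3/4)) - (log(8/25)) = log(75/32).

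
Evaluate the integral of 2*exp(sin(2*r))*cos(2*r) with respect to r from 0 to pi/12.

-1 + exp(1/2)

Let u = sin(2*r), so du = 2*cos(2*r) dr. When r = 0, u = 0; when r = pi/12, u = 1/2.
The integral becomes ∫ exp(u) du from 0 to 1/2, with antiderivative exp(u).
Back in r: F(r) = exp(sin(2*r)).
Then F(pi/12) - F(0) = (exp(1/2)) - (1) = -1 + exp(1/2).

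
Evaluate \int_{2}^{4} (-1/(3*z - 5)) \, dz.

-log(7)/3

An antiderivative is F(z) = -log(3*z - 5)/3.
Then F(4) - F(2) = (-log(7)/3) - (0) = -log(7)/3.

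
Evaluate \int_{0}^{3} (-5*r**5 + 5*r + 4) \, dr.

By the power rule, an antiderivative is F(r) = -5*r**6/6 + 5*r**2/2 + 4*r.
Then F(3) - F(0) = (-573) - (0) = -573.

-573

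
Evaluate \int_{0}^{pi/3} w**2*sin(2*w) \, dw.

Integrate by parts twice (u = w^2, dv = sin(2*w) dw).
An antiderivative is F(w) = -w**2*cos(2*w)/2 + w*sin(2*w)/2 + cos(2*w)/4.
Then F(pi/3) - F(0) = (-1/8 + pi**2/36 + sqrt(3)*pi/12) - (1/4) = -3/8 + pi**2/36 + sqrt(3)*pi/12.

-3/8 + pi**2/36 + sqrt(3)*pi/12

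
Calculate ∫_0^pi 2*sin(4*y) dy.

An antiderivative is F(y) = -cos(4*y)/2.
Then F(pi) - F(0) = (-1/2) - (-1/2) = 0.

0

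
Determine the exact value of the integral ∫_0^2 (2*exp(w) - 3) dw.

An antiderivative is F(w) = -3*w + 2*exp(w).
Then F(2) - F(0) = (-6 + 2*exp(2)) - (2) = -8 + 2*exp(2).

-8 + 2*exp(2)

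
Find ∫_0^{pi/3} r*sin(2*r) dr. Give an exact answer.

Integrate by parts once (u = r, dv = sin(2*r) dr).
An antiderivative is F(r) = -r*cos(2*r)/2 + sin(2*r)/4.
Then F(pi/3) - F(0) = (sqrt(3)/8 + pi/12) - (0) = sqrt(3)/8 + pi/12.

sqrt(3)/8 + pi/12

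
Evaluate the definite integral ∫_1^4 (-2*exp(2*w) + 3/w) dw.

-exp(8) + log(64) + exp(2)

An antiderivative is F(w) = -exp(2*w) + 3*log(w).
Then F(4) - F(1) = (-exp(8) + log(64)) - (-exp(2)) = -exp(8) + log(64) + exp(2).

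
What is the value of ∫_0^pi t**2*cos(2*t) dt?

Integrate by parts twice (u = t^2, dv = cos(2*t) dt).
An antiderivative is F(t) = t**2*sin(2*t)/2 + t*cos(2*t)/2 - sin(2*t)/4.
Then F(pi) - F(0) = (pi/2) - (0) = pi/2.

pi/2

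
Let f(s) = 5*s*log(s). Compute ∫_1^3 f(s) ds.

Integrate by parts once (u = ln s, dv = 5*s ds).
An antiderivative is F(s) = 5*s**2*(2*log(s) - 1)/4.
Then F(3) - F(1) = (-45/4 + 45*log(3)/2) - (-5/4) = -10 + 45*log(3)/2.

-10 + 45*log(3)/2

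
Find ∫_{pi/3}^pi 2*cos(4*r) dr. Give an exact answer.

An antiderivative is F(r) = sin(4*r)/2.
Then F(pi) - F(pi/3) = (0) - (-sqrt(3)/4) = sqrt(3)/4.

sqrt(3)/4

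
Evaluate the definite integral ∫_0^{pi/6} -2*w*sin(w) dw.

Integrate by parts once (u = w, dv = -2*sin(w) dw).
An antiderivative is F(w) = 2*w*cos(w) - 2*sin(w).
Then F(pi/6) - F(0) = (-1 + sqrt(3)*pi/6) - (0) = -1 + sqrt(3)*pi/6.

-1 + sqrt(3)*pi/6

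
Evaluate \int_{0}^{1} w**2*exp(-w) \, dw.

Integrate by parts twice (u = w^2, dv = exp(-w) dw).
An antiderivative is F(w) = (-w**2 - 2*w - 2)*exp(-w).
Then F(1) - F(0) = (-5*exp(-1)) - (-2) = 2 - 5*exp(-1).

2 - 5*exp(-1)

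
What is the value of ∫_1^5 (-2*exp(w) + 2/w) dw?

-2*exp(5) + 2*log(5) + 2*exp(1)

An antiderivative is F(w) = -2*exp(w) + 2*log(w).
Then F(5) - F(1) = (-2*exp(5) + 2*log(5)) - (-2*exp(1)) = -2*exp(5) + 2*log(5) + 2*exp(1).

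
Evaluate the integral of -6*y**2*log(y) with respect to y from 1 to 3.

Integrate by parts once (u = ln y, dv = -6*y**2 dy).
An antiderivative is F(y) = -2*y**3*(3*log(y) - 1)/3.
Then F(3) - F(1) = (18 - 54*log(3)) - (2/3) = 52/3 - 54*log(3).

52/3 - 54*log(3)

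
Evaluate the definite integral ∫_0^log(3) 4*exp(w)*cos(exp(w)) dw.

-4*sin(1) + 4*sin(3)

Let u = exp(w), so du = exp(w) dw. When w = 0, u = 1; when w = log(3), u = 3.
The integral becomes 4·∫ cos(u) du from 1 to 3, with antiderivative 4*sin(u).
Back in w: F(w) = 4*sin(exp(w)).
Then F(log(3)) - F(0) = (4*sin(3)) - (4*sin(1)) = -4*sin(1) + 4*sin(3).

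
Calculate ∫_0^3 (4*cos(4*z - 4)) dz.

Let u = 4*z - 4, so du = 4 dz. When z = 0, u = -4; when z = 3, u = 8.
The integral becomes ∫ cos(u) du from -4 to 8, with antiderivative sin(u).
Back in z: F(z) = sin(4*z - 4).
Then F(3) - F(0) = (sin(8)) - (-sin(4)) = sin(4) + sin(8).

sin(4) + sin(8)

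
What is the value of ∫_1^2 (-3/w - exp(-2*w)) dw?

An antiderivative is F(w) = -3*log(w) + exp(-2*w)/2.
Then F(2) - F(1) = (-3*log(2) + exp(-4)/2) - (exp(-2)/2) = (-6*exp(4)*log(2) - exp(2) + 1)*exp(-4)/2.

(-6*exp(4)*log(2) - exp(2) + 1)*exp(-4)/2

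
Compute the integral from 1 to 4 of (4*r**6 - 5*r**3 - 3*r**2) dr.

By the power rule, an antiderivative is F(r) = 4*r**7/7 - 5*r**4/4 - r**3.
Then F(4) - F(1) = (62848/7) - (-47/28) = 251439/28.

251439/28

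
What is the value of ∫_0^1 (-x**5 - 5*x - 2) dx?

-14/3

By the power rule, an antiderivative is F(x) = -x**6/6 - 5*x**2/2 - 2*x.
Then F(1) - F(0) = (-14/3) - (0) = -14/3.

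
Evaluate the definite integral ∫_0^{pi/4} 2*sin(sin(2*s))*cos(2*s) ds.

Let u = sin(2*s), so du = 2*cos(2*s) ds. When s = 0, u = 0; when s = pi/4, u = 1.
The integral becomes ∫ sin(u) du from 0 to 1, with antiderivative -cos(u).
Back in s: F(s) = -cos(sin(2*s)).
Then F(pi/4) - F(0) = (-cos(1)) - (-1) = 1 - cos(1).

1 - cos(1)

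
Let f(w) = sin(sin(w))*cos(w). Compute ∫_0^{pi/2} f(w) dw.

Let u = sin(w), so du = cos(w) dw. When w = 0, u = 0; when w = pi/2, u = 1.
The integral becomes ∫ sin(u) du from 0 to 1, with antiderivative -cos(u).
Back in w: F(w) = -cos(sin(w)).
Then F(pi/2) - F(0) = (-cos(1)) - (-1) = 1 - cos(1).

1 - cos(1)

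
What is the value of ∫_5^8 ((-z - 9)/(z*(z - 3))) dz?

-7*log(5) + 13*log(2)

Factor the denominator: z**2 - 3*z = z(z - 3).
Partial fractions: (-z - 9)/(z*(z - 3)) = 3/z - 4/(z - 3).
An antiderivative is F(z) = 3*log(z) - 4*log(z - 3).
Then F(8) - F(5) = (-4*log(5) + 9*log(2)) - (-4*log(2) + 3*log(5)) = -7*log(5) + 13*log(2).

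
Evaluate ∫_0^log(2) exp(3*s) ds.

7/3

Let u = exp(s), so du = exp(s) ds. When s = 0, u = 1; when s = log(2), u = 2.
The integral becomes ∫ u**2 du from 1 to 2, with antiderivative u**3/3.
Back in s: F(s) = exp(3*s)/3.
Then F(log(2)) - F(0) = (8/3) - (1/3) = 7/3.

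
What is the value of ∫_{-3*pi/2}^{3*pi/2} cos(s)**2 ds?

3*pi/2

Use the identity cos^2(s) = (1 + cos(2*s))/2.
An antiderivative is F(s) = s/2 + sin(2*s)/4.
Then F(3*pi/2) - F(-3*pi/2) = (3*pi/4) - (-3*pi/4) = 3*pi/2.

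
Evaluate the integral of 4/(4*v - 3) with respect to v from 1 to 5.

An antiderivative is F(v) = log(4*v - 3).
Then F(5) - F(1) = (log(17)) - (0) = log(17).

log(17)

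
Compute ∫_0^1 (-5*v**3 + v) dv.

-3/4

By the power rule, an antiderivative is F(v) = -5*v**4/4 + v**2/2.
Then F(1) - F(0) = (-3/4) - (0) = -3/4.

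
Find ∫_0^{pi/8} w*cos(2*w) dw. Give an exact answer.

-1/4 + sqrt(2)*pi/32 + sqrt(2)/8

Integrate by parts once (u = w, dv = cos(2*w) dw).
An antiderivative is F(w) = w*sin(2*w)/2 + cos(2*w)/4.
Then F(pi/8) - F(0) = (sqrt(2)*(pi + 4)/32) - (1/4) = -1/4 + sqrt(2)*pi/32 + sqrt(2)/8.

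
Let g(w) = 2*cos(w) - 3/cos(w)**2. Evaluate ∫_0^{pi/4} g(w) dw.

-3 + sqrt(2)

An antiderivative is F(w) = 2*sin(w) - 3*tan(w).
Then F(pi/4) - F(0) = (-3 + sqrt(2)) - (0) = -3 + sqrt(2).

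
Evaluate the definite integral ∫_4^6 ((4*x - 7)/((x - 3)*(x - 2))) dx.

-log(2) + 5*log(3)

Factor the denominator: x**2 - 5*x + 6 = (x - 2)(x - 3).
Partial fractions: (4*x - 7)/((x - 3)*(x - 2)) = -1/(x - 2) + 5/(x - 3).
An antiderivative is F(x) = 5*log(x - 3) - log(x - 2).
Then F(6) - F(4) = (-2*log(2) + 5*log(3)) - (-log(2)) = -log(2) + 5*log(3).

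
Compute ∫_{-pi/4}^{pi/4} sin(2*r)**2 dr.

pi/4

Use the identity sin^2(2*r) = (1 - cos(4*r))/2.
An antiderivative is F(r) = r/2 - sin(4*r)/8.
Then F(pi/4) - F(-pi/4) = (pi/8) - (-pi/8) = pi/4.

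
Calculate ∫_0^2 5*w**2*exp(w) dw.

-10 + 10*exp(2)

Integrate by parts twice (u = w^2, dv = 5*exp(w) dw).
An antiderivative is F(w) = (5*w**2 - 10*w + 10)*exp(w).
Then F(2) - F(0) = (10*exp(2)) - (10) = -10 + 10*exp(2).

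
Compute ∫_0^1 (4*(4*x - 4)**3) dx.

Let u = 4*x - 4, so du = 4 dx. When x = 0, u = -4; when x = 1, u = 0.
The integral becomes ∫ u**3 du from -4 to 0, with antiderivative u**4/4.
Back in x: F(x) = (4*x - 4)**4/4.
Then F(1) - F(0) = (0) - (64) = -64.

-64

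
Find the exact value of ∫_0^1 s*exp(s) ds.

Integrate by parts once (u = s, dv = exp(s) ds).
An antiderivative is F(s) = (s - 1)*exp(s).
Then F(1) - F(0) = (0) - (-1) = 1.

1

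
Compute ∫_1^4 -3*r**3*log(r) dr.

765/16 - 384*log(2)

Integrate by parts once (u = ln r, dv = -3*r**3 dr).
An antiderivative is F(r) = -3*r**4*(4*log(r) - 1)/16.
Then F(4) - F(1) = (48 - 384*log(2)) - (3/16) = 765/16 - 384*log(2).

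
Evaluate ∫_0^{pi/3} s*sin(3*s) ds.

Integrate by parts once (u = s, dv = sin(3*s) ds).
An antiderivative is F(s) = -s*cos(3*s)/3 + sin(3*s)/9.
Then F(pi/3) - F(0) = (pi/9) - (0) = pi/9.

pi/9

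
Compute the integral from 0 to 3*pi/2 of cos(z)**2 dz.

Use the identity cos^2(z) = (1 + cos(2*z))/2.
An antiderivative is F(z) = z/2 + sin(2*z)/4.
Then F(3*pi/2) - F(0) = (3*pi/4) - (0) = 3*pi/4.

3*pi/4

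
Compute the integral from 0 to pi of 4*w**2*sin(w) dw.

-16 + 4*pi**2

Integrate by parts twice (u = w^2, dv = 4*sin(w) dw).
An antiderivative is F(w) = -4*w**2*cos(w) + 8*w*sin(w) + 8*cos(w).
Then F(pi) - F(0) = (-8 + 4*pi**2) - (8) = -16 + 4*pi**2.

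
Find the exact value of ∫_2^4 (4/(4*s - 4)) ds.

log(3)

An antiderivative is F(s) = log(4*s - 4).
Then F(4) - F(2) = (log(12)) - (log(4)) = log(3).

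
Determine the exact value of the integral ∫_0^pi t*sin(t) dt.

pi

Integrate by parts once (u = t, dv = sin(t) dt).
An antiderivative is F(t) = -t*cos(t) + sin(t).
Then F(pi) - F(0) = (pi) - (0) = pi.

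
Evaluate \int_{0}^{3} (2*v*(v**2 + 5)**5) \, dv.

Let u = v**2 + 5, so du = 2*v dv. When v = 0, u = 5; when v = 3, u = 14.
The integral becomes ∫ u**5 du from 5 to 14, with antiderivative u**6/6.
Back in v: F(v) = (v**2 + 5)**6/6.
Then F(3) - F(0) = (3764768/3) - (15625/6) = 2504637/2.

2504637/2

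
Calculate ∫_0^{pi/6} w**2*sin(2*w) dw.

-1/8 - pi**2/144 + sqrt(3)*pi/24

Integrate by parts twice (u = w^2, dv = sin(2*w) dw).
An antiderivative is F(w) = -w**2*cos(2*w)/2 + w*sin(2*w)/2 + cos(2*w)/4.
Then F(pi/6) - F(0) = (-pi**2/144 + 1/8 + sqrt(3)*pi/24) - (1/4) = -1/8 - pi**2/144 + sqrt(3)*pi/24.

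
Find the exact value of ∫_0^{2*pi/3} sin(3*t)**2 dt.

Use the identity sin^2(3*t) = (1 - cos(6*t))/2.
An antiderivative is F(t) = t/2 - sin(6*t)/12.
Then F(2*pi/3) - F(0) = (pi/3) - (0) = pi/3.

pi/3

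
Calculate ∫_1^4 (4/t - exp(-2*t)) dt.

An antiderivative is F(t) = 4*log(t) + exp(-2*t)/2.
Then F(4) - F(1) = (exp(-8)/2 + 8*log(2)) - (exp(-2)/2) = (-exp(6) + 1 + 16*exp(8)*log(2))*exp(-8)/2.

(-exp(6) + 1 + 16*exp(8)*log(2))*exp(-8)/2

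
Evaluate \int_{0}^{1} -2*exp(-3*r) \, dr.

-2/3 + 2*exp(-3)/3

An antiderivative is F(r) = 2*exp(-3*r)/3.
Then F(1) - F(0) = (2*exp(-3)/3) - (2/3) = -2/3 + 2*exp(-3)/3.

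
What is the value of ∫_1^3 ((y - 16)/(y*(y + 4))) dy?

-5*log(5) - 4*log(3) + 5*log(7)

Factor the denominator: y**2 + 4*y = (y + 4)y.
Partial fractions: (y - 16)/(y*(y + 4)) = 5/(y + 4) - 4/y.
An antiderivative is F(y) = -4*log(y) + 5*log(y + 4).
Then F(3) - F(1) = (-4*log(3) + 5*log(7)) - (5*log(5)) = -5*log(5) - 4*log(3) + 5*log(7).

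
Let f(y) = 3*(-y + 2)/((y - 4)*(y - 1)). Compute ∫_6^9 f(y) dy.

Factor the denominator: y**2 - 5*y + 4 = (y - 1)(y - 4).
Partial fractions: 3*(-y + 2)/((y - 4)*(y - 1)) = -1/(y - 1) - 2/(y - 4).
An antiderivative is F(y) = -2*log(y - 4) - log(y - 1).
Then F(9) - F(6) = (-2*log(5) - 3*log(2)) - (-log(20)) = -log(10).

-log(10)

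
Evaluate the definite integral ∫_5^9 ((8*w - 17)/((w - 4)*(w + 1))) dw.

-5*log(3) + 8*log(5)

Factor the denominator: w**2 - 3*w - 4 = (w + 1)(w - 4).
Partial fractions: (8*w - 17)/((w - 4)*(w + 1)) = 5/(w + 1) + 3/(w - 4).
An antiderivative is F(w) = 3*log(w - 4) + 5*log(w + 1).
Then F(9) - F(5) = (5*log(2) + 8*log(5)) - (5*log(2) + 5*log(3)) = -5*log(3) + 8*log(5).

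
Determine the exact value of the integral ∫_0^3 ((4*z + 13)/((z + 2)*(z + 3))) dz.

-6*log(2) + 5*log(5)

Factor the denominator: z**2 + 5*z + 6 = (z + 3)(z + 2).
Partial fractions: (4*z + 13)/((z + 2)*(z + 3)) = -1/(z + 3) + 5/(z + 2).
An antiderivative is F(z) = 5*log(z + 2) - log(z + 3).
Then F(3) - F(0) = (-log(3) - log(2) + 5*log(5)) - (log(32/3)) = -6*log(2) + 5*log(5).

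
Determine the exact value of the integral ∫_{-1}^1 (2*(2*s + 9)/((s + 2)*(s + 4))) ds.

Factor the denominator: s**2 + 6*s + 8 = (s + 4)(s + 2).
Partial fractions: 2*(2*s + 9)/((s + 2)*(s + 4)) = -1/(s + 4) + 5/(s + 2).
An antiderivative is F(s) = 5*log(s + 2) - log(s + 4).
Then F(1) - F(-1) = (-log(5) + 5*log(3)) - (-log(3)) = -log(5) + 6*log(3).

-log(5) + 6*log(3)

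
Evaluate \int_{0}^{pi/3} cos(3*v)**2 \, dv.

Use the identity cos^2(3*v) = (1 + cos(6*v))/2.
An antiderivative is F(v) = v/2 + sin(6*v)/12.
Then F(pi/3) - F(0) = (pi/6) - (0) = pi/6.

pi/6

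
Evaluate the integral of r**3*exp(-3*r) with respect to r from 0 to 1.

2/27 - 26*exp(-3)/27

Integrate by parts 3 times (u = r^3, dv = exp(-3*r) dr).
An antiderivative is F(r) = (-9*r**3 - 9*r**2 - 6*r - 2)*exp(-3*r)/27.
Then F(1) - F(0) = (-26*exp(-3)/27) - (-2/27) = 2/27 - 26*exp(-3)/27.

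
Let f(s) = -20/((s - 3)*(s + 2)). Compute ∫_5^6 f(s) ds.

Factor the denominator: s**2 - s - 6 = (s + 2)(s - 3).
Partial fractions: -20/((s - 3)*(s + 2)) = 4/(s + 2) - 4/(s - 3).
An antiderivative is F(s) = -4*log(s - 3) + 4*log(s + 2).
Then F(6) - F(5) = (-4*log(3) + 12*log(2)) - (-4*log(2) + 4*log(7)) = -4*log(7) - 4*log(3) + 16*log(2).

-4*log(7) - 4*log(3) + 16*log(2)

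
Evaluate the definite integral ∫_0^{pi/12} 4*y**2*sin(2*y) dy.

Integrate by parts twice (u = y^2, dv = 4*sin(2*y) dy).
An antiderivative is F(y) = -2*y**2*cos(2*y) + 2*y*sin(2*y) + cos(2*y).
Then F(pi/12) - F(0) = (-sqrt(3)*pi**2/144 + pi/12 + sqrt(3)/2) - (1) = -1 - sqrt(3)*pi**2/144 + pi/12 + sqrt(3)/2.

-1 - sqrt(3)*pi**2/144 + pi/12 + sqrt(3)/2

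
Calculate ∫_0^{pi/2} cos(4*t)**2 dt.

Use the identity cos^2(4*t) = (1 + cos(8*t))/2.
An antiderivative is F(t) = t/2 + sin(8*t)/16.
Then F(pi/2) - F(0) = (pi/4) - (0) = pi/4.

pi/4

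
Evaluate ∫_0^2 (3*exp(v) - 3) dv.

An antiderivative is F(v) = -3*v + 3*exp(v).
Then F(2) - F(0) = (-6 + 3*exp(2)) - (3) = -9 + 3*exp(2).

-9 + 3*exp(2)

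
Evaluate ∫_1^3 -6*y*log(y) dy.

Integrate by parts once (u = ln y, dv = -6*y dy).
An antiderivative is F(y) = -3*y**2*(2*log(y) - 1)/2.
Then F(3) - F(1) = (27/2 - 27*log(3)) - (3/2) = 12 - 27*log(3).

12 - 27*log(3)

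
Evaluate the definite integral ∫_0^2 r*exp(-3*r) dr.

(-7 + exp(6))*exp(-6)/9

Integrate by parts once (u = r, dv = exp(-3*r) dr).
An antiderivative is F(r) = (-3*r - 1)*exp(-3*r)/9.
Then F(2) - F(0) = (-7*exp(-6)/9) - (-1/9) = (-7 + exp(6))*exp(-6)/9.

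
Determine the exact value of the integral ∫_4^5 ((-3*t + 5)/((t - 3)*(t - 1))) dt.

Factor the denominator: t**2 - 4*t + 3 = (t - 1)(t - 3).
Partial fractions: (-3*t + 5)/((t - 3)*(t - 1)) = -1/(t - 1) - 2/(t - 3).
An antiderivative is F(t) = -2*log(t - 3) - log(t - 1).
Then F(5) - F(4) = (-log(16)) - (-log(3)) = log(3/16).

log(3/16)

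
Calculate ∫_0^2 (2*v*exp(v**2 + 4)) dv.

Let u = v**2 + 4, so du = 2*v dv. When v = 0, u = 4; when v = 2, u = 8.
The integral becomes ∫ exp(u) du from 4 to 8, with antiderivative exp(u).
Back in v: F(v) = exp(v**2 + 4).
Then F(2) - F(0) = (exp(8)) - (exp(4)) = -exp(4) + exp(8).

-exp(4) + exp(8)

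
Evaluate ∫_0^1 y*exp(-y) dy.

1 - 2*exp(-1)

Integrate by parts once (u = y, dv = exp(-y) dy).
An antiderivative is F(y) = (-y - 1)*exp(-y).
Then F(1) - F(0) = (-2*exp(-1)) - (-1) = 1 - 2*exp(-1).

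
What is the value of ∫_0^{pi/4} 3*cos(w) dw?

An antiderivative is F(w) = 3*sin(w).
Then F(pi/4) - F(0) = (3*sqrt(2)/2) - (0) = 3*sqrt(2)/2.

3*sqrt(2)/2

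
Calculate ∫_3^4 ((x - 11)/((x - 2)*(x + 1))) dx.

-11*log(2) + 4*log(5)

Factor the denominator: x**2 - x - 2 = (x + 1)(x - 2).
Partial fractions: (x - 11)/((x - 2)*(x + 1)) = 4/(x + 1) - 3/(x - 2).
An antiderivative is F(x) = -3*log(x - 2) + 4*log(x + 1).
Then F(4) - F(3) = (-3*log(2) + 4*log(5)) - (8*log(2)) = -11*log(2) + 4*log(5).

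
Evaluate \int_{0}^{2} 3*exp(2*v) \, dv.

-3/2 + 3*exp(4)/2

An antiderivative is F(v) = 3*exp(2*v)/2.
Then F(2) - F(0) = (3*exp(4)/2) - (3/2) = -3/2 + 3*exp(4)/2.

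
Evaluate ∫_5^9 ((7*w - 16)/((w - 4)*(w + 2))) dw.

Factor the denominator: w**2 - 2*w - 8 = (w + 2)(w - 4).
Partial fractions: (7*w - 16)/((w - 4)*(w + 2)) = 5/(w + 2) + 2/(w - 4).
An antiderivative is F(w) = 2*log(w - 4) + 5*log(w + 2).
Then F(9) - F(5) = (2*log(5) + 5*log(11)) - (5*log(7)) = -5*log(7) + 2*log(5) + 5*log(11).

-5*log(7) + 2*log(5) + 5*log(11)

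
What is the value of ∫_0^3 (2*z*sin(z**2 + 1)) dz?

Let u = z**2 + 1, so du = 2*z dz. When z = 0, u = 1; when z = 3, u = 10.
The integral becomes ∫ sin(u) du from 1 to 10, with antiderivative -cos(u).
Back in z: F(z) = -cos(z**2 + 1).
Then F(3) - F(0) = (-cos(10)) - (-cos(1)) = cos(1) - cos(10).

cos(1) - cos(10)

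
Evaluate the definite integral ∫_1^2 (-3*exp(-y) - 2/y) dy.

-2*log(2) - 3*exp(-1) + 3*exp(-2)

An antiderivative is F(y) = -2*log(y) + 3*exp(-y).
Then F(2) - F(1) = (-2*log(2) + 3*exp(-2)) - (3*exp(-1)) = -2*log(2) - 3*exp(-1) + 3*exp(-2).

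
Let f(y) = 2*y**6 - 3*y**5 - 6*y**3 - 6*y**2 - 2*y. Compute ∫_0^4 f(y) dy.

By the power rule, an antiderivative is F(y) = 2*y**7/7 - y**6/2 - 3*y**4/2 - 2*y**3 - y**2.
Then F(4) - F(0) = (14736/7) - (0) = 14736/7.

14736/7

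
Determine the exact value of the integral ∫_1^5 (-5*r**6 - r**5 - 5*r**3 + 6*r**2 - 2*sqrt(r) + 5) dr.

-1237268/21 - 20*sqrt(5)/3

By the power rule, an antiderivative is F(r) = -5*r**7/7 - r**6/6 - 5*r**4/4 - 4*r**(3/2)/3 + 2*r**3 + 5*r.
Then F(5) - F(1) = (-4948775/84 - 20*sqrt(5)/3) - (99/28) = -1237268/21 - 20*sqrt(5)/3.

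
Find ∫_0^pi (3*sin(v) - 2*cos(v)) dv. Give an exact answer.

An antiderivative is F(v) = -2*sin(v) - 3*cos(v).
Then F(pi) - F(0) = (3) - (-3) = 6.

6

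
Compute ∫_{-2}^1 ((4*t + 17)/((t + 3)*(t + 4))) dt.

Factor the denominator: t**2 + 7*t + 12 = (t + 4)(t + 3).
Partial fractions: (4*t + 17)/((t + 3)*(t + 4)) = -1/(t + 4) + 5/(t + 3).
An antiderivative is F(t) = 5*log(t + 3) - log(t + 4).
Then F(1) - F(-2) = (-log(5) + 10*log(2)) - (-log(2)) = -log(5) + 11*log(2).

-log(5) + 11*log(2)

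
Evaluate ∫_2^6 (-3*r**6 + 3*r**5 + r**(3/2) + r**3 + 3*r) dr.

By the power rule, an antiderivative is F(r) = -3*r**7/7 + r**6/2 + 2*r**(5/2)/5 + r**4/4 + 3*r**2/2.
Then F(6) - F(2) = (-673866/7 + 72*sqrt(6)/5) - (-90/7 + 8*sqrt(2)/5) = -673776/7 - 8*sqrt(2)/5 + 72*sqrt(6)/5.

-673776/7 - 8*sqrt(2)/5 + 72*sqrt(6)/5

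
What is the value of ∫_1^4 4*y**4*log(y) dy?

-4092/25 + 8192*log(2)/5

Integrate by parts once (u = ln y, dv = 4*y**4 dy).
An antiderivative is F(y) = 4*y**5*(5*log(y) - 1)/25.
Then F(4) - F(1) = (-4096/25 + 8192*log(2)/5) - (-4/25) = -4092/25 + 8192*log(2)/5.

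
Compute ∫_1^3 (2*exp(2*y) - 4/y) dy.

-exp(2) - log(81) + exp(6)

An antiderivative is F(y) = exp(2*y) - 4*log(y).
Then F(3) - F(1) = (-log(81) + exp(6)) - (exp(2)) = -exp(2) - log(81) + exp(6).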